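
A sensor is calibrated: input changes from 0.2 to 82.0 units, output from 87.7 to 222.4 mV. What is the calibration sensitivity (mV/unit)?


Sensitivity = (y2 - y1) / (x2 - x1).
S = (222.4 - 87.7) / (82.0 - 0.2)
S = 134.7 / 81.8
S = 1.6467 mV/unit

1.6467 mV/unit


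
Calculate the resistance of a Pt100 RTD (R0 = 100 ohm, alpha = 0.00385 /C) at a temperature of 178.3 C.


The RTD equation: Rt = R0 * (1 + alpha * T).
Rt = 100 * (1 + 0.00385 * 178.3)
Rt = 100 * (1 + 0.686455)
Rt = 100 * 1.686455
Rt = 168.645 ohm

168.645 ohm


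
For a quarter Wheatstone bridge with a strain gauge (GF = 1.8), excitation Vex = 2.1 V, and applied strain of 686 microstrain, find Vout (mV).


Quarter bridge output: Vout = (GF * epsilon * Vex) / 4.
Vout = (1.8 * 686e-6 * 2.1) / 4
Vout = 0.00259308 / 4 V
Vout = 0.00064827 V = 0.6483 mV

0.6483 mV


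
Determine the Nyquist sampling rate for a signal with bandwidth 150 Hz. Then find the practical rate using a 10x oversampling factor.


By Nyquist theorem, fs_min = 2 * fmax.
fs_min = 2 * 150 = 300 Hz
Practical rate = 10 * fs_min = 10 * 300 = 3000 Hz

fs_min = 300 Hz, fs_practical = 3000 Hz


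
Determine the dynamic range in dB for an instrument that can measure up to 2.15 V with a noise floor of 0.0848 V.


Dynamic range = 20 * log10(Vmax / Vnoise).
DR = 20 * log10(2.15 / 0.0848)
DR = 20 * log10(25.35)
DR = 28.08 dB

28.08 dB


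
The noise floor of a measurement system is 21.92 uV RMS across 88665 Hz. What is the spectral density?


Noise spectral density = Vrms / sqrt(BW).
NSD = 21.92 / sqrt(88665)
NSD = 21.92 / 297.7667
NSD = 0.0736 uV/sqrt(Hz)

0.0736 uV/sqrt(Hz)


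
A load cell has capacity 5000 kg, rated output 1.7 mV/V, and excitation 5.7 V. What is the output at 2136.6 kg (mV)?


Vout = rated_output * Vex * (load / capacity).
Vout = 1.7 * 5.7 * (2136.6 / 5000)
Vout = 1.7 * 5.7 * 0.42732
Vout = 4.141 mV

4.141 mV


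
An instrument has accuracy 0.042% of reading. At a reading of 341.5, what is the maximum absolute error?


Absolute error = (accuracy% / 100) * reading.
Error = (0.042 / 100) * 341.5
Error = 0.00042 * 341.5
Error = 0.1434

0.1434


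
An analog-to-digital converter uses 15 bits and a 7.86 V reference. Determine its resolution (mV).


The resolution (LSB) of an ADC is Vref / 2^n.
LSB = 7.86 / 2^15
LSB = 7.86 / 32768
LSB = 0.00023987 V = 0.23986816 mV

0.23986816 mV


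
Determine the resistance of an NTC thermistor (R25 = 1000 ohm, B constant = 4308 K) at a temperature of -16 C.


NTC thermistor equation: Rt = R25 * exp(B * (1/T - 1/T25)).
T in Kelvin: 257.15 K, T25 = 298.15 K
1/T - 1/T25 = 1/257.15 - 1/298.15 = 0.00053476
B * (1/T - 1/T25) = 4308 * 0.00053476 = 2.3038
Rt = 1000 * exp(2.3038) = 10011.8 ohm

10011.8 ohm


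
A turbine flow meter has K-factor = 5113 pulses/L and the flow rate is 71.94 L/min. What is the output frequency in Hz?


Frequency = K * Q / 60 (converting L/min to L/s).
f = 5113 * 71.94 / 60
f = 367829.22 / 60
f = 6130.49 Hz

6130.49 Hz


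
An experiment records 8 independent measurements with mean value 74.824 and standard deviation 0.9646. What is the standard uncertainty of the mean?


The standard uncertainty for Type A evaluation is u = s / sqrt(n).
u = 0.9646 / sqrt(8)
u = 0.9646 / 2.8284
u = 0.341

0.341


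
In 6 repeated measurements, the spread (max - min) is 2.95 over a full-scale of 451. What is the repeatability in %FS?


Repeatability = (spread / full scale) * 100%.
R = (2.95 / 451) * 100
R = 0.654 %FS

0.654 %FS


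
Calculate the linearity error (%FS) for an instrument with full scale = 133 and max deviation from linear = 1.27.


Linearity error = (max deviation / full scale) * 100%.
Linearity = (1.27 / 133) * 100
Linearity = 0.955 %FS

0.955 %FS


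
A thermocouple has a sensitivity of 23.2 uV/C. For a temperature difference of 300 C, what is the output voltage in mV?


The thermocouple output V = sensitivity * dT.
V = 23.2 uV/C * 300 C
V = 6960.0 uV
V = 6.96 mV

6.96 mV


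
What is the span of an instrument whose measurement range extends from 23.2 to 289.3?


Span = upper range - lower range.
Span = 289.3 - (23.2)
Span = 266.1

266.1


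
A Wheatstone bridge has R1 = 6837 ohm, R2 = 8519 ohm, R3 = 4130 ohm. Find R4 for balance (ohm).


At balance: R1*R4 = R2*R3, so R4 = R2*R3/R1.
R4 = 8519 * 4130 / 6837
R4 = 35183470 / 6837
R4 = 5146.04 ohm

5146.04 ohm


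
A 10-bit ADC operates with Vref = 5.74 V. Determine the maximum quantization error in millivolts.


The maximum quantization error is +/- LSB/2.
LSB = Vref / 2^n = 5.74 / 1024 = 0.00560547 V
Max error = LSB / 2 = 0.00560547 / 2 = 0.00280273 V
Max error = 2.8027 mV

2.8027 mV


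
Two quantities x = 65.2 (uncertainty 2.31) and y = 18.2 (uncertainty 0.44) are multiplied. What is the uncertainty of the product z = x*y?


For a product z = x*y, the relative uncertainty is:
uz/z = sqrt((ux/x)^2 + (uy/y)^2)
Relative uncertainties: ux/x = 2.31/65.2 = 0.035429
uy/y = 0.44/18.2 = 0.024176
z = 65.2 * 18.2 = 1186.6
uz = 1186.6 * sqrt(0.035429^2 + 0.024176^2) = 50.897

50.897


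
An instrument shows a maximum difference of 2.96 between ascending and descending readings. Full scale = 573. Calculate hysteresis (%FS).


Hysteresis = (max difference / full scale) * 100%.
H = (2.96 / 573) * 100
H = 0.517 %FS

0.517 %FS


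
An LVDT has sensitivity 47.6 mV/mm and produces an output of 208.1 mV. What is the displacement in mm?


Displacement = Vout / sensitivity.
d = 208.1 / 47.6
d = 4.372 mm

4.372 mm


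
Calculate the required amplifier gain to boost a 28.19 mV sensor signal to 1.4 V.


Gain = Vout / Vin (converting to same units).
G = 1.4 V / 28.19 mV
G = 1400.0 mV / 28.19 mV
G = 49.66

49.66


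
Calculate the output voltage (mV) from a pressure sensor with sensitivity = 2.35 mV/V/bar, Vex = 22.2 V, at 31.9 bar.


Output = sensitivity * Vex * P.
Vout = 2.35 * 22.2 * 31.9
Vout = 52.17 * 31.9
Vout = 1664.22 mV

1664.22 mV


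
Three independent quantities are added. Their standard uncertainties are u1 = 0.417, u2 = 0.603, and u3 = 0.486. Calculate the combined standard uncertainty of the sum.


For a sum of independent quantities, uc = sqrt(u1^2 + u2^2 + u3^2).
uc = sqrt(0.417^2 + 0.603^2 + 0.486^2)
uc = sqrt(0.173889 + 0.363609 + 0.236196)
uc = 0.8796

0.8796


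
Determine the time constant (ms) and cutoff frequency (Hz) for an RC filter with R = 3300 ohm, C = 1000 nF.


Time constant: tau = R * C.
tau = 3300 * 1.00e-06 = 0.0033 s
tau = 3.3 ms
Cutoff frequency: fc = 1 / (2*pi*R*C).
fc = 1 / (2*pi*0.0033) = 48.23 Hz

tau = 3.3 ms, fc = 48.23 Hz


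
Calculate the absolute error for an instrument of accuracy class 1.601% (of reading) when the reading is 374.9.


Absolute error = (accuracy% / 100) * reading.
Error = (1.601 / 100) * 374.9
Error = 0.01601 * 374.9
Error = 6.0021

6.0021


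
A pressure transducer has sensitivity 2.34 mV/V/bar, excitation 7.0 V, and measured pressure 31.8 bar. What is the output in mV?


Output = sensitivity * Vex * P.
Vout = 2.34 * 7.0 * 31.8
Vout = 16.38 * 31.8
Vout = 520.88 mV

520.88 mV


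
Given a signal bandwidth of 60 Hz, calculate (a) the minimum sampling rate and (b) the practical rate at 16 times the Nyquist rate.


By Nyquist theorem, fs_min = 2 * fmax.
fs_min = 2 * 60 = 120 Hz
Practical rate = 16 * fs_min = 16 * 120 = 1920 Hz

fs_min = 120 Hz, fs_practical = 1920 Hz


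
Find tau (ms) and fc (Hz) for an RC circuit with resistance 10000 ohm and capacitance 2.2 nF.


Time constant: tau = R * C.
tau = 10000 * 2.20e-09 = 2.2e-05 s
tau = 0.022 ms
Cutoff frequency: fc = 1 / (2*pi*R*C).
fc = 1 / (2*pi*2.2e-05) = 7234.32 Hz

tau = 0.022 ms, fc = 7234.32 Hz


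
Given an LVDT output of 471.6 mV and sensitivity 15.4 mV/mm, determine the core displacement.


Displacement = Vout / sensitivity.
d = 471.6 / 15.4
d = 30.623 mm

30.623 mm


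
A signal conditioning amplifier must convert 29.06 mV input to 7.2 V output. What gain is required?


Gain = Vout / Vin (converting to same units).
G = 7.2 V / 29.06 mV
G = 7200.0 mV / 29.06 mV
G = 247.76

247.76


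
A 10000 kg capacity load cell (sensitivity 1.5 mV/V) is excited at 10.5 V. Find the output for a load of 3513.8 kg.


Vout = rated_output * Vex * (load / capacity).
Vout = 1.5 * 10.5 * (3513.8 / 10000)
Vout = 1.5 * 10.5 * 0.35138
Vout = 5.534 mV

5.534 mV


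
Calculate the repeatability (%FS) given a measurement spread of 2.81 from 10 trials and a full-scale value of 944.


Repeatability = (spread / full scale) * 100%.
R = (2.81 / 944) * 100
R = 0.298 %FS

0.298 %FS


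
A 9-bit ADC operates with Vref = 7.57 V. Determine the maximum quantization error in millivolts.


The maximum quantization error is +/- LSB/2.
LSB = Vref / 2^n = 7.57 / 512 = 0.01478516 V
Max error = LSB / 2 = 0.01478516 / 2 = 0.00739258 V
Max error = 7.3926 mV

7.3926 mV


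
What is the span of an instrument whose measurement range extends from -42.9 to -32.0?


Span = upper range - lower range.
Span = -32.0 - (-42.9)
Span = 10.9

10.9


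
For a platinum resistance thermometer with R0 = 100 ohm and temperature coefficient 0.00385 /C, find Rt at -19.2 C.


The RTD equation: Rt = R0 * (1 + alpha * T).
Rt = 100 * (1 + 0.00385 * -19.2)
Rt = 100 * (1 + -0.07392)
Rt = 100 * 0.92608
Rt = 92.608 ohm

92.608 ohm


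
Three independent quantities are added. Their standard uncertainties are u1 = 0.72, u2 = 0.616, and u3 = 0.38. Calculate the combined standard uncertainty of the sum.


For a sum of independent quantities, uc = sqrt(u1^2 + u2^2 + u3^2).
uc = sqrt(0.72^2 + 0.616^2 + 0.38^2)
uc = sqrt(0.5184 + 0.379456 + 0.1444)
uc = 1.0209

1.0209


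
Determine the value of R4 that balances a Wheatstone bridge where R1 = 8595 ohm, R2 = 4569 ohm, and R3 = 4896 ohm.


At balance: R1*R4 = R2*R3, so R4 = R2*R3/R1.
R4 = 4569 * 4896 / 8595
R4 = 22369824 / 8595
R4 = 2602.66 ohm

2602.66 ohm


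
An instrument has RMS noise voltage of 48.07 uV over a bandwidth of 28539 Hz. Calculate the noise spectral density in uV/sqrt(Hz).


Noise spectral density = Vrms / sqrt(BW).
NSD = 48.07 / sqrt(28539)
NSD = 48.07 / 168.9349
NSD = 0.2845 uV/sqrt(Hz)

0.2845 uV/sqrt(Hz)


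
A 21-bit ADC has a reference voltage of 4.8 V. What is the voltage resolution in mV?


The resolution (LSB) of an ADC is Vref / 2^n.
LSB = 4.8 / 2^21
LSB = 4.8 / 2097152
LSB = 2.29e-06 V = 0.00228882 mV

0.00228882 mV


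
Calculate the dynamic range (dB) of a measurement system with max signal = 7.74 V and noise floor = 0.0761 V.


Dynamic range = 20 * log10(Vmax / Vnoise).
DR = 20 * log10(7.74 / 0.0761)
DR = 20 * log10(101.71)
DR = 40.15 dB

40.15 dB


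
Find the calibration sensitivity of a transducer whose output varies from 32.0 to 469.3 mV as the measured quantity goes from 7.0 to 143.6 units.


Sensitivity = (y2 - y1) / (x2 - x1).
S = (469.3 - 32.0) / (143.6 - 7.0)
S = 437.3 / 136.6
S = 3.2013 mV/unit

3.2013 mV/unit


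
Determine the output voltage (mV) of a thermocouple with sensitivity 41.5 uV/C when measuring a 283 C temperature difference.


The thermocouple output V = sensitivity * dT.
V = 41.5 uV/C * 283 C
V = 11744.5 uV
V = 11.745 mV

11.745 mV


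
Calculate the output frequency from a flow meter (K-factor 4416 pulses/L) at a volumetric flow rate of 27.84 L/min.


Frequency = K * Q / 60 (converting L/min to L/s).
f = 4416 * 27.84 / 60
f = 122941.44 / 60
f = 2049.02 Hz

2049.02 Hz


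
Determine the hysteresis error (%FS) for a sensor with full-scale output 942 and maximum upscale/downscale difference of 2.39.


Hysteresis = (max difference / full scale) * 100%.
H = (2.39 / 942) * 100
H = 0.254 %FS

0.254 %FS


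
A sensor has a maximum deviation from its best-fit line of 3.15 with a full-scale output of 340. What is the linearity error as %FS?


Linearity error = (max deviation / full scale) * 100%.
Linearity = (3.15 / 340) * 100
Linearity = 0.926 %FS

0.926 %FS


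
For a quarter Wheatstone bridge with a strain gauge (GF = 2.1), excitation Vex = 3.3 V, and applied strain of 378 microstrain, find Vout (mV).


Quarter bridge output: Vout = (GF * epsilon * Vex) / 4.
Vout = (2.1 * 378e-6 * 3.3) / 4
Vout = 0.00261954 / 4 V
Vout = 0.00065488 V = 0.6549 mV

0.6549 mV


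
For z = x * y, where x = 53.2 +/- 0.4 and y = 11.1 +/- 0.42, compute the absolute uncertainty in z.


For a product z = x*y, the relative uncertainty is:
uz/z = sqrt((ux/x)^2 + (uy/y)^2)
Relative uncertainties: ux/x = 0.4/53.2 = 0.007519
uy/y = 0.42/11.1 = 0.037838
z = 53.2 * 11.1 = 590.5
uz = 590.5 * sqrt(0.007519^2 + 0.037838^2) = 22.781

22.781


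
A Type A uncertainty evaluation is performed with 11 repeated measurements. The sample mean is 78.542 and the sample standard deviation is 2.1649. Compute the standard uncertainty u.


The standard uncertainty for Type A evaluation is u = s / sqrt(n).
u = 2.1649 / sqrt(11)
u = 2.1649 / 3.3166
u = 0.6527

0.6527


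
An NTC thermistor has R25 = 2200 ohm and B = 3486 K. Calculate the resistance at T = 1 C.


NTC thermistor equation: Rt = R25 * exp(B * (1/T - 1/T25)).
T in Kelvin: 274.15 K, T25 = 298.15 K
1/T - 1/T25 = 1/274.15 - 1/298.15 = 0.00029362
B * (1/T - 1/T25) = 3486 * 0.00029362 = 1.0236
Rt = 2200 * exp(1.0236) = 6122.8 ohm

6122.8 ohm


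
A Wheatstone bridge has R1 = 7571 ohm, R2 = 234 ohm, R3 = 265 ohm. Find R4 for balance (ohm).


At balance: R1*R4 = R2*R3, so R4 = R2*R3/R1.
R4 = 234 * 265 / 7571
R4 = 62010 / 7571
R4 = 8.19 ohm

8.19 ohm


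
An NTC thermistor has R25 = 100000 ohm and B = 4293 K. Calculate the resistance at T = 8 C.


NTC thermistor equation: Rt = R25 * exp(B * (1/T - 1/T25)).
T in Kelvin: 281.15 K, T25 = 298.15 K
1/T - 1/T25 = 1/281.15 - 1/298.15 = 0.0002028
B * (1/T - 1/T25) = 4293 * 0.0002028 = 0.8706
Rt = 100000 * exp(0.8706) = 238843.1 ohm

238843.1 ohm


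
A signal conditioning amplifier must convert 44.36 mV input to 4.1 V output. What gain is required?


Gain = Vout / Vin (converting to same units).
G = 4.1 V / 44.36 mV
G = 4100.0 mV / 44.36 mV
G = 92.43

92.43


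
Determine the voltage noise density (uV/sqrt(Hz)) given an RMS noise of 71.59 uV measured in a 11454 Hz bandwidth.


Noise spectral density = Vrms / sqrt(BW).
NSD = 71.59 / sqrt(11454)
NSD = 71.59 / 107.0234
NSD = 0.6689 uV/sqrt(Hz)

0.6689 uV/sqrt(Hz)


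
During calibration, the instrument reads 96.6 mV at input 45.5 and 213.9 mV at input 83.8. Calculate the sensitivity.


Sensitivity = (y2 - y1) / (x2 - x1).
S = (213.9 - 96.6) / (83.8 - 45.5)
S = 117.3 / 38.3
S = 3.0627 mV/unit

3.0627 mV/unit


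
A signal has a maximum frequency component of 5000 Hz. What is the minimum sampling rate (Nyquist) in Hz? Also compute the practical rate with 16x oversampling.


By Nyquist theorem, fs_min = 2 * fmax.
fs_min = 2 * 5000 = 10000 Hz
Practical rate = 16 * fs_min = 16 * 10000 = 160000 Hz

fs_min = 10000 Hz, fs_practical = 160000 Hz


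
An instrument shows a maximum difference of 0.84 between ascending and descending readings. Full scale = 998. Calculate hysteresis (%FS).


Hysteresis = (max difference / full scale) * 100%.
H = (0.84 / 998) * 100
H = 0.084 %FS

0.084 %FS


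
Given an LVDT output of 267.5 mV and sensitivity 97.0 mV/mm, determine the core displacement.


Displacement = Vout / sensitivity.
d = 267.5 / 97.0
d = 2.758 mm

2.758 mm


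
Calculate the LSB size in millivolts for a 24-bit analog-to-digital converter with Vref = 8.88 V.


The resolution (LSB) of an ADC is Vref / 2^n.
LSB = 8.88 / 2^24
LSB = 8.88 / 16777216
LSB = 5.3e-07 V = 0.00052929 mV

0.00052929 mV


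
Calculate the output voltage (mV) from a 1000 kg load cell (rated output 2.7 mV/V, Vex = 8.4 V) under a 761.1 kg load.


Vout = rated_output * Vex * (load / capacity).
Vout = 2.7 * 8.4 * (761.1 / 1000)
Vout = 2.7 * 8.4 * 0.7611
Vout = 17.262 mV

17.262 mV


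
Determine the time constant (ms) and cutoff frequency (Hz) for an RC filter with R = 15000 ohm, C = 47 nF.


Time constant: tau = R * C.
tau = 15000 * 4.70e-08 = 0.000705 s
tau = 0.705 ms
Cutoff frequency: fc = 1 / (2*pi*R*C).
fc = 1 / (2*pi*0.000705) = 225.75 Hz

tau = 0.705 ms, fc = 225.75 Hz


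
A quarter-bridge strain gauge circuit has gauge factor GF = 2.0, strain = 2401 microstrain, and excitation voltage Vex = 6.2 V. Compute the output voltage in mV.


Quarter bridge output: Vout = (GF * epsilon * Vex) / 4.
Vout = (2.0 * 2401e-6 * 6.2) / 4
Vout = 0.0297724 / 4 V
Vout = 0.0074431 V = 7.4431 mV

7.4431 mV


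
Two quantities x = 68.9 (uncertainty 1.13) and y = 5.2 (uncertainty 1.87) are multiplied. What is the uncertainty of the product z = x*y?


For a product z = x*y, the relative uncertainty is:
uz/z = sqrt((ux/x)^2 + (uy/y)^2)
Relative uncertainties: ux/x = 1.13/68.9 = 0.016401
uy/y = 1.87/5.2 = 0.359615
z = 68.9 * 5.2 = 358.3
uz = 358.3 * sqrt(0.016401^2 + 0.359615^2) = 128.977

128.977


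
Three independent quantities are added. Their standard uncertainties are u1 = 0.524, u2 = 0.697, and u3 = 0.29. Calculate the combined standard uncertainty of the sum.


For a sum of independent quantities, uc = sqrt(u1^2 + u2^2 + u3^2).
uc = sqrt(0.524^2 + 0.697^2 + 0.29^2)
uc = sqrt(0.274576 + 0.485809 + 0.0841)
uc = 0.919

0.919


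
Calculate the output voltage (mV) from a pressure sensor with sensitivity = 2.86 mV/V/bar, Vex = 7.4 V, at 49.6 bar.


Output = sensitivity * Vex * P.
Vout = 2.86 * 7.4 * 49.6
Vout = 21.164 * 49.6
Vout = 1049.73 mV

1049.73 mV


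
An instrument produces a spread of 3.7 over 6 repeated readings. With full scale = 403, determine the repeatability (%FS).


Repeatability = (spread / full scale) * 100%.
R = (3.7 / 403) * 100
R = 0.918 %FS

0.918 %FS


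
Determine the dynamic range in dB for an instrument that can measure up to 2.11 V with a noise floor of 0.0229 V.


Dynamic range = 20 * log10(Vmax / Vnoise).
DR = 20 * log10(2.11 / 0.0229)
DR = 20 * log10(92.14)
DR = 39.29 dB

39.29 dB


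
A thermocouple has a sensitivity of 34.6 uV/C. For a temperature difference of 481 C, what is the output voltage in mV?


The thermocouple output V = sensitivity * dT.
V = 34.6 uV/C * 481 C
V = 16642.6 uV
V = 16.643 mV

16.643 mV


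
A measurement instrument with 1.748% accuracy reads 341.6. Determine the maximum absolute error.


Absolute error = (accuracy% / 100) * reading.
Error = (1.748 / 100) * 341.6
Error = 0.01748 * 341.6
Error = 5.9712

5.9712


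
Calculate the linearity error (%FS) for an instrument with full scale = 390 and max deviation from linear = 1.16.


Linearity error = (max deviation / full scale) * 100%.
Linearity = (1.16 / 390) * 100
Linearity = 0.297 %FS

0.297 %FS


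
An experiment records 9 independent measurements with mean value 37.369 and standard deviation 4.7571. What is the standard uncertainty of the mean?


The standard uncertainty for Type A evaluation is u = s / sqrt(n).
u = 4.7571 / sqrt(9)
u = 4.7571 / 3.0
u = 1.5857

1.5857


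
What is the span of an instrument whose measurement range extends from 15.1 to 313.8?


Span = upper range - lower range.
Span = 313.8 - (15.1)
Span = 298.7

298.7


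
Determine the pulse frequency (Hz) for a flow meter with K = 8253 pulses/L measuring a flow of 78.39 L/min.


Frequency = K * Q / 60 (converting L/min to L/s).
f = 8253 * 78.39 / 60
f = 646952.67 / 60
f = 10782.54 Hz

10782.54 Hz


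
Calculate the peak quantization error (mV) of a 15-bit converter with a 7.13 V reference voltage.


The maximum quantization error is +/- LSB/2.
LSB = Vref / 2^n = 7.13 / 32768 = 0.00021759 V
Max error = LSB / 2 = 0.00021759 / 2 = 0.0001088 V
Max error = 0.1088 mV

0.1088 mV


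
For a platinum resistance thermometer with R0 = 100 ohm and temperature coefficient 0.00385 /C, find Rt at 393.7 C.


The RTD equation: Rt = R0 * (1 + alpha * T).
Rt = 100 * (1 + 0.00385 * 393.7)
Rt = 100 * (1 + 1.515745)
Rt = 100 * 2.515745
Rt = 251.575 ohm

251.575 ohm


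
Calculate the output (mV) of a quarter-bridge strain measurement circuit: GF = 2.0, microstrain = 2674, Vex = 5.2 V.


Quarter bridge output: Vout = (GF * epsilon * Vex) / 4.
Vout = (2.0 * 2674e-6 * 5.2) / 4
Vout = 0.0278096 / 4 V
Vout = 0.0069524 V = 6.9524 mV

6.9524 mV


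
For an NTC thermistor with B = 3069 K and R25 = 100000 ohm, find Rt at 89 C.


NTC thermistor equation: Rt = R25 * exp(B * (1/T - 1/T25)).
T in Kelvin: 362.15 K, T25 = 298.15 K
1/T - 1/T25 = 1/362.15 - 1/298.15 = -0.00059273
B * (1/T - 1/T25) = 3069 * -0.00059273 = -1.8191
Rt = 100000 * exp(-1.8191) = 16217.4 ohm

16217.4 ohm


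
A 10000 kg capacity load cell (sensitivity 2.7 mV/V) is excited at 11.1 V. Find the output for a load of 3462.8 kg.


Vout = rated_output * Vex * (load / capacity).
Vout = 2.7 * 11.1 * (3462.8 / 10000)
Vout = 2.7 * 11.1 * 0.34628
Vout = 10.378 mV

10.378 mV


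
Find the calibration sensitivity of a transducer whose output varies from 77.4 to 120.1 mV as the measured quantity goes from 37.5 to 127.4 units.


Sensitivity = (y2 - y1) / (x2 - x1).
S = (120.1 - 77.4) / (127.4 - 37.5)
S = 42.7 / 89.9
S = 0.475 mV/unit

0.475 mV/unit


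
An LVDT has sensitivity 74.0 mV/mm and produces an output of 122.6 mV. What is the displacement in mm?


Displacement = Vout / sensitivity.
d = 122.6 / 74.0
d = 1.657 mm

1.657 mm


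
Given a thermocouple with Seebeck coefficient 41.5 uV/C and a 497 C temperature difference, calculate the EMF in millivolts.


The thermocouple output V = sensitivity * dT.
V = 41.5 uV/C * 497 C
V = 20625.5 uV
V = 20.625 mV

20.625 mV


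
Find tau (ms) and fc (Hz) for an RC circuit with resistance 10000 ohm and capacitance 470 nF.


Time constant: tau = R * C.
tau = 10000 * 4.70e-07 = 0.0047 s
tau = 4.7 ms
Cutoff frequency: fc = 1 / (2*pi*R*C).
fc = 1 / (2*pi*0.0047) = 33.86 Hz

tau = 4.7 ms, fc = 33.86 Hz


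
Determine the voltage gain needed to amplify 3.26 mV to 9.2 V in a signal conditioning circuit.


Gain = Vout / Vin (converting to same units).
G = 9.2 V / 3.26 mV
G = 9200.0 mV / 3.26 mV
G = 2822.09

2822.09


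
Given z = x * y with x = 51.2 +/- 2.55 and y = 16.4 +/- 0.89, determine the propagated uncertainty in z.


For a product z = x*y, the relative uncertainty is:
uz/z = sqrt((ux/x)^2 + (uy/y)^2)
Relative uncertainties: ux/x = 2.55/51.2 = 0.049805
uy/y = 0.89/16.4 = 0.054268
z = 51.2 * 16.4 = 839.7
uz = 839.7 * sqrt(0.049805^2 + 0.054268^2) = 61.849

61.849


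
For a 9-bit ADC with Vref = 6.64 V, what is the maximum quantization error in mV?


The maximum quantization error is +/- LSB/2.
LSB = Vref / 2^n = 6.64 / 512 = 0.01296875 V
Max error = LSB / 2 = 0.01296875 / 2 = 0.00648437 V
Max error = 6.4844 mV

6.4844 mV


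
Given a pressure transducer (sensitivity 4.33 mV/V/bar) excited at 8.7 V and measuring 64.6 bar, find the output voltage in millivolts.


Output = sensitivity * Vex * P.
Vout = 4.33 * 8.7 * 64.6
Vout = 37.671 * 64.6
Vout = 2433.55 mV

2433.55 mV


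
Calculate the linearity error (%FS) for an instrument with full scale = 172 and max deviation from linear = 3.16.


Linearity error = (max deviation / full scale) * 100%.
Linearity = (3.16 / 172) * 100
Linearity = 1.837 %FS

1.837 %FS


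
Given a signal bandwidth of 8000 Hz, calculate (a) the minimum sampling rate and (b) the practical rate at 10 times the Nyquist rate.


By Nyquist theorem, fs_min = 2 * fmax.
fs_min = 2 * 8000 = 16000 Hz
Practical rate = 10 * fs_min = 10 * 16000 = 160000 Hz

fs_min = 16000 Hz, fs_practical = 160000 Hz


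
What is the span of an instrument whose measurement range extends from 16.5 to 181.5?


Span = upper range - lower range.
Span = 181.5 - (16.5)
Span = 165.0

165.0


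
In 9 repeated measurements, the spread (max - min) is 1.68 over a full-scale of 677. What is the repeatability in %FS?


Repeatability = (spread / full scale) * 100%.
R = (1.68 / 677) * 100
R = 0.248 %FS

0.248 %FS


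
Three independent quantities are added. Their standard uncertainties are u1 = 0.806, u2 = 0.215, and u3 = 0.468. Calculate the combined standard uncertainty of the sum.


For a sum of independent quantities, uc = sqrt(u1^2 + u2^2 + u3^2).
uc = sqrt(0.806^2 + 0.215^2 + 0.468^2)
uc = sqrt(0.649636 + 0.046225 + 0.219024)
uc = 0.9565

0.9565


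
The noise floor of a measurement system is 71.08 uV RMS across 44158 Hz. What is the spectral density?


Noise spectral density = Vrms / sqrt(BW).
NSD = 71.08 / sqrt(44158)
NSD = 71.08 / 210.138
NSD = 0.3383 uV/sqrt(Hz)

0.3383 uV/sqrt(Hz)


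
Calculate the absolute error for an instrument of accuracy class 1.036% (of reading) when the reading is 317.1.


Absolute error = (accuracy% / 100) * reading.
Error = (1.036 / 100) * 317.1
Error = 0.01036 * 317.1
Error = 3.2852

3.2852


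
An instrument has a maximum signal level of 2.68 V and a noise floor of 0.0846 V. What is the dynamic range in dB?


Dynamic range = 20 * log10(Vmax / Vnoise).
DR = 20 * log10(2.68 / 0.0846)
DR = 20 * log10(31.68)
DR = 30.02 dB

30.02 dB


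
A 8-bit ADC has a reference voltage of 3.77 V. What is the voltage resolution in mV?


The resolution (LSB) of an ADC is Vref / 2^n.
LSB = 3.77 / 2^8
LSB = 3.77 / 256
LSB = 0.01472656 V = 14.7265625 mV

14.7265625 mV


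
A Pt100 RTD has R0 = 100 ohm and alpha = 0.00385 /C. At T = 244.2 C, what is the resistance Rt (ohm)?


The RTD equation: Rt = R0 * (1 + alpha * T).
Rt = 100 * (1 + 0.00385 * 244.2)
Rt = 100 * (1 + 0.94017)
Rt = 100 * 1.94017
Rt = 194.017 ohm

194.017 ohm


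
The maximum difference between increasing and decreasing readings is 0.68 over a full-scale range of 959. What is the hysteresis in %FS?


Hysteresis = (max difference / full scale) * 100%.
H = (0.68 / 959) * 100
H = 0.071 %FS

0.071 %FS


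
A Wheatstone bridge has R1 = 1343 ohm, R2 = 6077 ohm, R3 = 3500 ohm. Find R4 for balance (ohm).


At balance: R1*R4 = R2*R3, so R4 = R2*R3/R1.
R4 = 6077 * 3500 / 1343
R4 = 21269500 / 1343
R4 = 15837.3 ohm

15837.3 ohm


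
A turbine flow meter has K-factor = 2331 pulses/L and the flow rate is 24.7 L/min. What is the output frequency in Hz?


Frequency = K * Q / 60 (converting L/min to L/s).
f = 2331 * 24.7 / 60
f = 57575.7 / 60
f = 959.59 Hz

959.59 Hz


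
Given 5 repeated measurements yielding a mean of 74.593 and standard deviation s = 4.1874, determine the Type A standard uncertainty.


The standard uncertainty for Type A evaluation is u = s / sqrt(n).
u = 4.1874 / sqrt(5)
u = 4.1874 / 2.2361
u = 1.8727

1.8727


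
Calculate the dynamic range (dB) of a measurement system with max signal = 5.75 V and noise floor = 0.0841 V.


Dynamic range = 20 * log10(Vmax / Vnoise).
DR = 20 * log10(5.75 / 0.0841)
DR = 20 * log10(68.37)
DR = 36.7 dB

36.7 dB


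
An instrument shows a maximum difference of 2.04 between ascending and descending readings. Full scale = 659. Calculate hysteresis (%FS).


Hysteresis = (max difference / full scale) * 100%.
H = (2.04 / 659) * 100
H = 0.31 %FS

0.31 %FS


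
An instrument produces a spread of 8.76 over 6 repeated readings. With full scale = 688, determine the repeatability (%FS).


Repeatability = (spread / full scale) * 100%.
R = (8.76 / 688) * 100
R = 1.273 %FS

1.273 %FS


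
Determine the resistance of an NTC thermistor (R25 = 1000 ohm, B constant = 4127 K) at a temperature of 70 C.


NTC thermistor equation: Rt = R25 * exp(B * (1/T - 1/T25)).
T in Kelvin: 343.15 K, T25 = 298.15 K
1/T - 1/T25 = 1/343.15 - 1/298.15 = -0.00043984
B * (1/T - 1/T25) = 4127 * -0.00043984 = -1.8152
Rt = 1000 * exp(-1.8152) = 162.8 ohm

162.8 ohm


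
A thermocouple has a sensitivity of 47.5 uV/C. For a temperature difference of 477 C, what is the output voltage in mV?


The thermocouple output V = sensitivity * dT.
V = 47.5 uV/C * 477 C
V = 22657.5 uV
V = 22.657 mV

22.657 mV


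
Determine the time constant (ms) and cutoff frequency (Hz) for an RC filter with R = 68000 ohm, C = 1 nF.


Time constant: tau = R * C.
tau = 68000 * 1.00e-09 = 6.8e-05 s
tau = 0.068 ms
Cutoff frequency: fc = 1 / (2*pi*R*C).
fc = 1 / (2*pi*6.8e-05) = 2340.51 Hz

tau = 0.068 ms, fc = 2340.51 Hz


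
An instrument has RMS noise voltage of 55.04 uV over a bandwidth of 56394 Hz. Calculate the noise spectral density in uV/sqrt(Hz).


Noise spectral density = Vrms / sqrt(BW).
NSD = 55.04 / sqrt(56394)
NSD = 55.04 / 237.4742
NSD = 0.2318 uV/sqrt(Hz)

0.2318 uV/sqrt(Hz)


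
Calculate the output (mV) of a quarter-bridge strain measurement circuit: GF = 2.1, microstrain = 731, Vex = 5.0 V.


Quarter bridge output: Vout = (GF * epsilon * Vex) / 4.
Vout = (2.1 * 731e-6 * 5.0) / 4
Vout = 0.0076755 / 4 V
Vout = 0.00191888 V = 1.9189 mV

1.9189 mV


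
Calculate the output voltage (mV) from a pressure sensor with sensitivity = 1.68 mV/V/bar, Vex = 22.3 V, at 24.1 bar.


Output = sensitivity * Vex * P.
Vout = 1.68 * 22.3 * 24.1
Vout = 37.464 * 24.1
Vout = 902.88 mV

902.88 mV


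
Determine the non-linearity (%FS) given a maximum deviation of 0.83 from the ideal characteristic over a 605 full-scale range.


Linearity error = (max deviation / full scale) * 100%.
Linearity = (0.83 / 605) * 100
Linearity = 0.137 %FS

0.137 %FS


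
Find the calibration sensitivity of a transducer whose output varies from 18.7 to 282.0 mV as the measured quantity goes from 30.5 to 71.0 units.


Sensitivity = (y2 - y1) / (x2 - x1).
S = (282.0 - 18.7) / (71.0 - 30.5)
S = 263.3 / 40.5
S = 6.5012 mV/unit

6.5012 mV/unit


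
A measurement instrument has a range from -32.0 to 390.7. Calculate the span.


Span = upper range - lower range.
Span = 390.7 - (-32.0)
Span = 422.7

422.7


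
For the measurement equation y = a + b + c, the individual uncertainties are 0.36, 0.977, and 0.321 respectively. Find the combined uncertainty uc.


For a sum of independent quantities, uc = sqrt(u1^2 + u2^2 + u3^2).
uc = sqrt(0.36^2 + 0.977^2 + 0.321^2)
uc = sqrt(0.1296 + 0.954529 + 0.103041)
uc = 1.0896

1.0896


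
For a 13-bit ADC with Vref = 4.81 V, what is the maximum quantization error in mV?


The maximum quantization error is +/- LSB/2.
LSB = Vref / 2^n = 4.81 / 8192 = 0.00058716 V
Max error = LSB / 2 = 0.00058716 / 2 = 0.00029358 V
Max error = 0.2936 mV

0.2936 mV


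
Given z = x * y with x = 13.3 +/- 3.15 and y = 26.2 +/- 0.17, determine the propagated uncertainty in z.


For a product z = x*y, the relative uncertainty is:
uz/z = sqrt((ux/x)^2 + (uy/y)^2)
Relative uncertainties: ux/x = 3.15/13.3 = 0.236842
uy/y = 0.17/26.2 = 0.006489
z = 13.3 * 26.2 = 348.5
uz = 348.5 * sqrt(0.236842^2 + 0.006489^2) = 82.561

82.561


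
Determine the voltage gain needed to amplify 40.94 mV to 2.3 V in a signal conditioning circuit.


Gain = Vout / Vin (converting to same units).
G = 2.3 V / 40.94 mV
G = 2300.0 mV / 40.94 mV
G = 56.18

56.18


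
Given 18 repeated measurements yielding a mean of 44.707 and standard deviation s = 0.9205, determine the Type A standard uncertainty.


The standard uncertainty for Type A evaluation is u = s / sqrt(n).
u = 0.9205 / sqrt(18)
u = 0.9205 / 4.2426
u = 0.217

0.217


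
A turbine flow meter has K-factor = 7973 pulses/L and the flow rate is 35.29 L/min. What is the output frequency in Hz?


Frequency = K * Q / 60 (converting L/min to L/s).
f = 7973 * 35.29 / 60
f = 281367.17 / 60
f = 4689.45 Hz

4689.45 Hz


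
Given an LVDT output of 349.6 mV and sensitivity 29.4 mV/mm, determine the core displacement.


Displacement = Vout / sensitivity.
d = 349.6 / 29.4
d = 11.891 mm

11.891 mm


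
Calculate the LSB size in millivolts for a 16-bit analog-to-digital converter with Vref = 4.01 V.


The resolution (LSB) of an ADC is Vref / 2^n.
LSB = 4.01 / 2^16
LSB = 4.01 / 65536
LSB = 6.119e-05 V = 0.06118774 mV

0.06118774 mV


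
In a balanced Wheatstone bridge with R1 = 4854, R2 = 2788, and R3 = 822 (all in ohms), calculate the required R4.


At balance: R1*R4 = R2*R3, so R4 = R2*R3/R1.
R4 = 2788 * 822 / 4854
R4 = 2291736 / 4854
R4 = 472.13 ohm

472.13 ohm


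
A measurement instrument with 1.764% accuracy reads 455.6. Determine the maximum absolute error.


Absolute error = (accuracy% / 100) * reading.
Error = (1.764 / 100) * 455.6
Error = 0.01764 * 455.6
Error = 8.0368

8.0368


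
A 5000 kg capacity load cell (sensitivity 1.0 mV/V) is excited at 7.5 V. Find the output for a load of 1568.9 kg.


Vout = rated_output * Vex * (load / capacity).
Vout = 1.0 * 7.5 * (1568.9 / 5000)
Vout = 1.0 * 7.5 * 0.31378
Vout = 2.353 mV

2.353 mV


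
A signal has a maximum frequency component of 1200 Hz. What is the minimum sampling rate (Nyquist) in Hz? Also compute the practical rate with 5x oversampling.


By Nyquist theorem, fs_min = 2 * fmax.
fs_min = 2 * 1200 = 2400 Hz
Practical rate = 5 * fs_min = 5 * 2400 = 12000 Hz

fs_min = 2400 Hz, fs_practical = 12000 Hz


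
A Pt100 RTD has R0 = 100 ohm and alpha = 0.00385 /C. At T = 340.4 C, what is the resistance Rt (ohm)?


The RTD equation: Rt = R0 * (1 + alpha * T).
Rt = 100 * (1 + 0.00385 * 340.4)
Rt = 100 * (1 + 1.31054)
Rt = 100 * 2.31054
Rt = 231.054 ohm

231.054 ohm


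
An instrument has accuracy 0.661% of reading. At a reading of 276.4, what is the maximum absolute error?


Absolute error = (accuracy% / 100) * reading.
Error = (0.661 / 100) * 276.4
Error = 0.00661 * 276.4
Error = 1.827

1.827


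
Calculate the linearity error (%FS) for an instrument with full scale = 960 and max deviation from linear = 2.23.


Linearity error = (max deviation / full scale) * 100%.
Linearity = (2.23 / 960) * 100
Linearity = 0.232 %FS

0.232 %FS


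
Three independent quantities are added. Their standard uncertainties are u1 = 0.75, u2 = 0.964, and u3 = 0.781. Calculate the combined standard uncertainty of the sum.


For a sum of independent quantities, uc = sqrt(u1^2 + u2^2 + u3^2).
uc = sqrt(0.75^2 + 0.964^2 + 0.781^2)
uc = sqrt(0.5625 + 0.929296 + 0.609961)
uc = 1.4497

1.4497


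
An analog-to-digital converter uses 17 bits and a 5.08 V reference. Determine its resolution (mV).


The resolution (LSB) of an ADC is Vref / 2^n.
LSB = 5.08 / 2^17
LSB = 5.08 / 131072
LSB = 3.876e-05 V = 0.03875732 mV

0.03875732 mV


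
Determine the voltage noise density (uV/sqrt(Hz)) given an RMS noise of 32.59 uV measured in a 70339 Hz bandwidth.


Noise spectral density = Vrms / sqrt(BW).
NSD = 32.59 / sqrt(70339)
NSD = 32.59 / 265.215
NSD = 0.1229 uV/sqrt(Hz)

0.1229 uV/sqrt(Hz)


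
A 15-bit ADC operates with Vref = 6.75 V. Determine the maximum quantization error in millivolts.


The maximum quantization error is +/- LSB/2.
LSB = Vref / 2^n = 6.75 / 32768 = 0.00020599 V
Max error = LSB / 2 = 0.00020599 / 2 = 0.000103 V
Max error = 0.103 mV

0.103 mV


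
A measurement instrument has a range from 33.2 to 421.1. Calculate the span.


Span = upper range - lower range.
Span = 421.1 - (33.2)
Span = 387.9

387.9


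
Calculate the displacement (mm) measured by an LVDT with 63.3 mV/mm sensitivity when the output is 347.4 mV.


Displacement = Vout / sensitivity.
d = 347.4 / 63.3
d = 5.488 mm

5.488 mm


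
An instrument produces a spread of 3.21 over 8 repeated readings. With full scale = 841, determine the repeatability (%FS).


Repeatability = (spread / full scale) * 100%.
R = (3.21 / 841) * 100
R = 0.382 %FS

0.382 %FS


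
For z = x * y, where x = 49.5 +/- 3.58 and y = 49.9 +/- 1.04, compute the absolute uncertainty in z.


For a product z = x*y, the relative uncertainty is:
uz/z = sqrt((ux/x)^2 + (uy/y)^2)
Relative uncertainties: ux/x = 3.58/49.5 = 0.072323
uy/y = 1.04/49.9 = 0.020842
z = 49.5 * 49.9 = 2470.0
uz = 2470.0 * sqrt(0.072323^2 + 0.020842^2) = 185.912

185.912


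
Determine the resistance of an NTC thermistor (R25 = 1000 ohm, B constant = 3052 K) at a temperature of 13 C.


NTC thermistor equation: Rt = R25 * exp(B * (1/T - 1/T25)).
T in Kelvin: 286.15 K, T25 = 298.15 K
1/T - 1/T25 = 1/286.15 - 1/298.15 = 0.00014065
B * (1/T - 1/T25) = 3052 * 0.00014065 = 0.4293
Rt = 1000 * exp(0.4293) = 1536.1 ohm

1536.1 ohm


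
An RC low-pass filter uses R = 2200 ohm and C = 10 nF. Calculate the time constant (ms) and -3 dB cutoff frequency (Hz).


Time constant: tau = R * C.
tau = 2200 * 1.00e-08 = 2.2e-05 s
tau = 0.022 ms
Cutoff frequency: fc = 1 / (2*pi*R*C).
fc = 1 / (2*pi*2.2e-05) = 7234.32 Hz

tau = 0.022 ms, fc = 7234.32 Hz


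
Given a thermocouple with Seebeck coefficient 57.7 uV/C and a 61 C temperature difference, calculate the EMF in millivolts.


The thermocouple output V = sensitivity * dT.
V = 57.7 uV/C * 61 C
V = 3519.7 uV
V = 3.52 mV

3.52 mV


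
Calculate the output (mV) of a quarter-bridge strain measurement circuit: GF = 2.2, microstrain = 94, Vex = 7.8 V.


Quarter bridge output: Vout = (GF * epsilon * Vex) / 4.
Vout = (2.2 * 94e-6 * 7.8) / 4
Vout = 0.00161304 / 4 V
Vout = 0.00040326 V = 0.4033 mV

0.4033 mV


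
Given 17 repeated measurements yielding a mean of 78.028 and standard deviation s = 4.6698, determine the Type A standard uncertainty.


The standard uncertainty for Type A evaluation is u = s / sqrt(n).
u = 4.6698 / sqrt(17)
u = 4.6698 / 4.1231
u = 1.1326

1.1326


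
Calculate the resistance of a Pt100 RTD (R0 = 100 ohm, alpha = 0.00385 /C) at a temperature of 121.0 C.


The RTD equation: Rt = R0 * (1 + alpha * T).
Rt = 100 * (1 + 0.00385 * 121.0)
Rt = 100 * (1 + 0.46585)
Rt = 100 * 1.46585
Rt = 146.585 ohm

146.585 ohm


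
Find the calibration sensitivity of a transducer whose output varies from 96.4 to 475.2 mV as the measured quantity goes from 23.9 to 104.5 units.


Sensitivity = (y2 - y1) / (x2 - x1).
S = (475.2 - 96.4) / (104.5 - 23.9)
S = 378.8 / 80.6
S = 4.6998 mV/unit

4.6998 mV/unit


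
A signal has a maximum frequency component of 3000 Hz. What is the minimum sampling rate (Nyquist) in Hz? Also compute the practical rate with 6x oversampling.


By Nyquist theorem, fs_min = 2 * fmax.
fs_min = 2 * 3000 = 6000 Hz
Practical rate = 6 * fs_min = 6 * 6000 = 36000 Hz

fs_min = 6000 Hz, fs_practical = 36000 Hz


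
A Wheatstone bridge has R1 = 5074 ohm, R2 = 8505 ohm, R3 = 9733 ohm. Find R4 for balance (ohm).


At balance: R1*R4 = R2*R3, so R4 = R2*R3/R1.
R4 = 8505 * 9733 / 5074
R4 = 82779165 / 5074
R4 = 16314.38 ohm

16314.38 ohm


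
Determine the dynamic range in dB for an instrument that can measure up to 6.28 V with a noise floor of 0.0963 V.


Dynamic range = 20 * log10(Vmax / Vnoise).
DR = 20 * log10(6.28 / 0.0963)
DR = 20 * log10(65.21)
DR = 36.29 dB

36.29 dB


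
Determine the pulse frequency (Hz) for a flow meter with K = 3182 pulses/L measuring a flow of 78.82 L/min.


Frequency = K * Q / 60 (converting L/min to L/s).
f = 3182 * 78.82 / 60
f = 250805.24 / 60
f = 4180.09 Hz

4180.09 Hz


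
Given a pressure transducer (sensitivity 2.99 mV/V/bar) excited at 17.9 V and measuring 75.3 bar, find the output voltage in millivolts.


Output = sensitivity * Vex * P.
Vout = 2.99 * 17.9 * 75.3
Vout = 53.521 * 75.3
Vout = 4030.13 mV

4030.13 mV


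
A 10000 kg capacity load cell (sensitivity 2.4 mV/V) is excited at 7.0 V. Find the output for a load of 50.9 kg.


Vout = rated_output * Vex * (load / capacity).
Vout = 2.4 * 7.0 * (50.9 / 10000)
Vout = 2.4 * 7.0 * 0.00509
Vout = 0.086 mV

0.086 mV


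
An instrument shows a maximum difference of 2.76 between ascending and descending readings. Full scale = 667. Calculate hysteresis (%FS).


Hysteresis = (max difference / full scale) * 100%.
H = (2.76 / 667) * 100
H = 0.414 %FS

0.414 %FS


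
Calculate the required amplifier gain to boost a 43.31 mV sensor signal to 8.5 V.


Gain = Vout / Vin (converting to same units).
G = 8.5 V / 43.31 mV
G = 8500.0 mV / 43.31 mV
G = 196.26

196.26


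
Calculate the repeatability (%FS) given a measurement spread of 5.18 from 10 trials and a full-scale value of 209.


Repeatability = (spread / full scale) * 100%.
R = (5.18 / 209) * 100
R = 2.478 %FS

2.478 %FS
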